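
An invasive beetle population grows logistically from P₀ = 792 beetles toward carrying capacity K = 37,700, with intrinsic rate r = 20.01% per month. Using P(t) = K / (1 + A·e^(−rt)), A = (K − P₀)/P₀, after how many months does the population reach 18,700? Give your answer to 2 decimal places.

t ≈ 19.12 months

A = (37700 − 792)/792 = 46.60101
18700 = 37700/(1 + 46.60101·e^(−0.2001t)) → 1 + 46.60101·e^(−0.2001t) = 2.01604
e^(−0.2001t) = 0.021803 → t = ln(45.8652)/0.2001 = 3.82571/0.2001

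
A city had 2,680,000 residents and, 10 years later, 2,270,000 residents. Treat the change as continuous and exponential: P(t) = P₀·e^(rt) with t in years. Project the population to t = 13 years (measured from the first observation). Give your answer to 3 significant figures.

r = ln(2270000/2680000) / 10 ≈ -0.016604 per year
P(13) = 2680000 · e^(-0.016604·13) = 2680000 · 0.80586 ≈ 2159698.75

≈ 2,160,000 residents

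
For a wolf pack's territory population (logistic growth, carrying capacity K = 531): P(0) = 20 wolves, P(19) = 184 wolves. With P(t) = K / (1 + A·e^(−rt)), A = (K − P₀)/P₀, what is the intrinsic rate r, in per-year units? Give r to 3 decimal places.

A = (531 − 20)/20 = 25.55
184 = 531/(1 + 25.55·e^(−r·19)) → e^(−19r) = (2.88587 − 1)/25.55 = 0.073811
r = −ln(0.073811)/19 = 2.60625/19

r ≈ 0.137 per year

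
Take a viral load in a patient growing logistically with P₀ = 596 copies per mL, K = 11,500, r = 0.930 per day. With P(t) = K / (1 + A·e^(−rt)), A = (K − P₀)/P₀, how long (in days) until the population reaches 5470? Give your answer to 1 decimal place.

A = (11500 − 596)/596 = 18.2953
5470 = 11500/(1 + 18.2953·e^(−0.93t)) → 1 + 18.2953·e^(−0.93t) = 2.10238
e^(−0.93t) = 0.060255 → t = ln(16.59624)/0.93 = 2.80918/0.93

t ≈ 3.0 days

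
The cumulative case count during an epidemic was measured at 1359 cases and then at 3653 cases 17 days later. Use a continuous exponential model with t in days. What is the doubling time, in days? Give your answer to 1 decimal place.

doubling time ≈ 11.9 days

r = ln(3653/1359) / 17 = ln(2.68801) / 17 ≈ 0.058165 per day
doubling time = ln 2 / |r| = 0.69315 / 0.058165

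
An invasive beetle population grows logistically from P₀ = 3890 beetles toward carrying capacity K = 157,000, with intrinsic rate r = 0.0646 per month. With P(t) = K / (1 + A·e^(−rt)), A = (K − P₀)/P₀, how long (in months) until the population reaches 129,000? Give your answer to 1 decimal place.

A = (157000 − 3890)/3890 = 39.3599
129000 = 157000/(1 + 39.3599·e^(−0.0646t)) → 1 + 39.3599·e^(−0.0646t) = 1.21705
e^(−0.0646t) = 0.005515 → t = ln(181.33667)/0.0646 = 5.20036/0.0646

t ≈ 80.5 months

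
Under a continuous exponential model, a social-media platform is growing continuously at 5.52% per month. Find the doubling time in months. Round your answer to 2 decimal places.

doubling time ≈ 12.56 months

doubling time = ln(2) / |r| = 0.69315 / 0.0552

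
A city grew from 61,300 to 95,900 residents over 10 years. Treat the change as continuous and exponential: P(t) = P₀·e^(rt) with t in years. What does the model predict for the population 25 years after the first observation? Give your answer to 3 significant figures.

≈ 188,000 residents

r = ln(95900/61300) / 10 ≈ 0.044753 per year
P(25) = 61300 · e^(0.044753·25) = 61300 · 3.06123 ≈ 187653.13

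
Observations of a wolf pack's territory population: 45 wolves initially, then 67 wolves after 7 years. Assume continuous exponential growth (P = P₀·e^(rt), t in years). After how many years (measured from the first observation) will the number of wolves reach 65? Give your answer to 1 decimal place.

t ≈ 6.5 years

r = ln(67/45) / 7 ≈ 0.056861 per year
t = ln(65/45) / r = 0.36772 / 0.056861 ≈ 6.467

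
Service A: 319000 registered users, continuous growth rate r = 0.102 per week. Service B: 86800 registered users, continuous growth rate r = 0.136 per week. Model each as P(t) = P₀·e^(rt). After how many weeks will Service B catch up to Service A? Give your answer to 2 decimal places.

t ≈ 38.28 weeks

319000·e^(0.102t) = 86800·e^(0.136t)
319000/86800 = e^((0.136 − 0.102)t) → ln(3.67512) = 0.034·t
t = 1.30158 / 0.034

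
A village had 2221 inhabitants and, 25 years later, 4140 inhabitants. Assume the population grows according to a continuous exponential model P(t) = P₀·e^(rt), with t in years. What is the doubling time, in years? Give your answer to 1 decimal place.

doubling time ≈ 27.8 years

r = ln(4140/2221) / 25 = ln(1.86403) / 25 ≈ 0.02491 per year
doubling time = ln 2 / |r| = 0.69315 / 0.02491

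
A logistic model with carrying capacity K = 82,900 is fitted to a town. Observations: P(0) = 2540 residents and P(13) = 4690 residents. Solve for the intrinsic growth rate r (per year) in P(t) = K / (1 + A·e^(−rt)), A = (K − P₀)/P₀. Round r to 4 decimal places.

A = (82900 − 2540)/2540 = 31.6378
4690 = 82900/(1 + 31.6378·e^(−r·13)) → e^(−13r) = (17.67591 − 1)/31.6378 = 0.527088
r = −ln(0.527088)/13 = 0.64039/13

r ≈ 0.0493 per year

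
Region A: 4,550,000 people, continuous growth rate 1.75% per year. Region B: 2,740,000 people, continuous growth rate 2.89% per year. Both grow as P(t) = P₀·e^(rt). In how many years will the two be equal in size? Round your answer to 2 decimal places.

t ≈ 44.49 years

4550000·e^(0.0175t) = 2740000·e^(0.0289t)
4550000/2740000 = e^((0.0289 − 0.0175)t) → ln(1.66058) = 0.0114·t
t = 0.50717 / 0.0114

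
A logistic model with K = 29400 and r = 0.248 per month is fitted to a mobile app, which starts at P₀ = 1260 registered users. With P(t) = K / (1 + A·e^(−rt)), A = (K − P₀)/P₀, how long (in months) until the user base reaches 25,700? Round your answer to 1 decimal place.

t ≈ 20.3 months

A = (29400 − 1260)/1260 = 22.33333
25700 = 29400/(1 + 22.33333·e^(−0.248t)) → 1 + 22.33333·e^(−0.248t) = 1.14397
e^(−0.248t) = 0.006446 → t = ln(155.12613)/0.248 = 5.04424/0.248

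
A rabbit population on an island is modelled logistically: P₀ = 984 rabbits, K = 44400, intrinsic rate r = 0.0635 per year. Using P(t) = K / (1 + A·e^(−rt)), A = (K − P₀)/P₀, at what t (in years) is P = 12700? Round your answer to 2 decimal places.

t ≈ 45.23 years

A = (44400 − 984)/984 = 44.12195
12700 = 44400/(1 + 44.12195·e^(−0.0635t)) → 1 + 44.12195·e^(−0.0635t) = 3.49606
e^(−0.0635t) = 0.056572 → t = ln(17.67662)/0.0635 = 2.87224/0.0635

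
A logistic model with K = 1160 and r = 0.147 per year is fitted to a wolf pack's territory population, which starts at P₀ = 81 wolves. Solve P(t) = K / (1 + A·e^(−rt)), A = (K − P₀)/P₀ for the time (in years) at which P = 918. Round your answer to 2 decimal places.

t ≈ 26.68 years

A = (1160 − 81)/81 = 13.32099
918 = 1160/(1 + 13.32099·e^(−0.147t)) → 1 + 13.32099·e^(−0.147t) = 1.26362
e^(−0.147t) = 0.01979 → t = ln(50.53168)/0.147 = 3.9226/0.147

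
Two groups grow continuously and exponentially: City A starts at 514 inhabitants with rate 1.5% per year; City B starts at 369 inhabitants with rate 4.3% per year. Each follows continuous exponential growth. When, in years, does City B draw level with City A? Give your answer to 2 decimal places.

514·e^(0.015t) = 369·e^(0.043t)
514/369 = e^((0.043 − 0.015)t) → ln(1.39295) = 0.028·t
t = 0.33143 / 0.028

t ≈ 11.84 years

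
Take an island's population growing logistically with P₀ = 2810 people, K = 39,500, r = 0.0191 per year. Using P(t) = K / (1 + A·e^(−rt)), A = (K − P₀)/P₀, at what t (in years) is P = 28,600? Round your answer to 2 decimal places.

t ≈ 185.02 years

A = (39500 − 2810)/2810 = 13.05694
28600 = 39500/(1 + 13.05694·e^(−0.0191t)) → 1 + 13.05694·e^(−0.0191t) = 1.38112
e^(−0.0191t) = 0.029189 → t = ln(34.25949)/0.0191 = 3.53396/0.0191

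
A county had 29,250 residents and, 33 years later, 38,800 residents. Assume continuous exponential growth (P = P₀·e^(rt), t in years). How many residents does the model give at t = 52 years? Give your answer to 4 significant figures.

r = ln(38800/29250) / 33 ≈ 0.008562 per year
P(52) = 29250 · e^(0.008562·52) = 29250 · 1.56083 ≈ 45654.18

≈ 45,650 residents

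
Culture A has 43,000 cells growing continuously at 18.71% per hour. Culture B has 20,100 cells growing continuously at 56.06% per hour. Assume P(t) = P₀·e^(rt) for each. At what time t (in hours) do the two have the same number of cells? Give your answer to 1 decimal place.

t ≈ 2.0 hours

43000·e^(0.1871t) = 20100·e^(0.5606t)
43000/20100 = e^((0.5606 − 0.1871)t) → ln(2.1393) = 0.3735·t
t = 0.76048 / 0.3735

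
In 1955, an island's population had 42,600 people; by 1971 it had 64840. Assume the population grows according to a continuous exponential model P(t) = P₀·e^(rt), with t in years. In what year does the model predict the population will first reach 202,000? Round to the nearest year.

year 2014

r = ln(64840/42600) / 16 = 0.42007/16 ≈ 0.026254 per year
t = ln(202000/42600) / r = 1.55641/0.026254 ≈ 59.28 years after 1955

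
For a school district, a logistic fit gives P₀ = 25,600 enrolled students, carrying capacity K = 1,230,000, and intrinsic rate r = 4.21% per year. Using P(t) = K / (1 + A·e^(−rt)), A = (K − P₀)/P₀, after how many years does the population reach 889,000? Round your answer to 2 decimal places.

A = (1230000 − 25600)/25600 = 47.04688
889000 = 1230000/(1 + 47.04688·e^(−0.0421t)) → 1 + 47.04688·e^(−0.0421t) = 1.38358
e^(−0.0421t) = 0.008153 → t = ln(122.653)/0.0421 = 4.80936/0.0421

t ≈ 114.24 years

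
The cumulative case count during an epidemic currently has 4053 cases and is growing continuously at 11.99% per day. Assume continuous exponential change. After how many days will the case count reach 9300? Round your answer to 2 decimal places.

9300 = 4053 · e^(0.1199·t)
t = ln(9300/4053) / 0.1199 = ln(2.2946) / 0.1199 = 0.83056 / 0.1199

t ≈ 6.93 days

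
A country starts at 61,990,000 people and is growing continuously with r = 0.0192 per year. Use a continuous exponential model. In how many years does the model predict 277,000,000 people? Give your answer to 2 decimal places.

t ≈ 77.97 years

277000000 = 61990000 · e^(0.0192·t)
t = ln(277000000/61990000) / 0.0192 = ln(4.46846) / 0.0192 = 1.49704 / 0.0192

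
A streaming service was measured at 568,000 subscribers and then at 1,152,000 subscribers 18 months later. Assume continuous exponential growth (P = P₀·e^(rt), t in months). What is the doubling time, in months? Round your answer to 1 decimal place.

r = ln(1152000/568000) / 18 = ln(2.02817) / 18 ≈ 0.039285 per month
doubling time = ln 2 / |r| = 0.69315 / 0.039285

doubling time ≈ 17.6 months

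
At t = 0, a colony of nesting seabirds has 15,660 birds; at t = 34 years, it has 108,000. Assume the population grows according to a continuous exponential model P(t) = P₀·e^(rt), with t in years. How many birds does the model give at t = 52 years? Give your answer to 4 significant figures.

≈ 300,200 birds

r = ln(108000/15660) / 34 ≈ 0.056795 per year
P(52) = 15660 · e^(0.056795·52) = 15660 · 19.16963 ≈ 300196.35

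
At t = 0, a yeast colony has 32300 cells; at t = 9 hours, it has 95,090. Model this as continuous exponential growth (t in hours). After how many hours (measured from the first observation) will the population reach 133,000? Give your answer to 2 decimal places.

r = ln(95090/32300) / 9 ≈ 0.119973 per hour
t = ln(133000/32300) / r = 1.41528 / 0.119973 ≈ 11.797

t ≈ 11.80 hours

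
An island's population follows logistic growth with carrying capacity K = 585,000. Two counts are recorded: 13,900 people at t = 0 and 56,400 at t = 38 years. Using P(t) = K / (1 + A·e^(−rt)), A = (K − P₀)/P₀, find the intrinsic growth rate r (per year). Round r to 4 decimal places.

A = (585000 − 13900)/13900 = 41.08633
56400 = 585000/(1 + 41.08633·e^(−r·38)) → e^(−38r) = (10.37234 − 1)/41.08633 = 0.228113
r = −ln(0.228113)/38 = 1.47791/38

r ≈ 0.0389 per year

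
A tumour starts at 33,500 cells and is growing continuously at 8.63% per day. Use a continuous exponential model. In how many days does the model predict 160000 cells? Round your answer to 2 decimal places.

160000 = 33500 · e^(0.0863·t)
t = ln(160000/33500) / 0.0863 = ln(4.77612) / 0.0863 = 1.56363 / 0.0863

t ≈ 18.12 days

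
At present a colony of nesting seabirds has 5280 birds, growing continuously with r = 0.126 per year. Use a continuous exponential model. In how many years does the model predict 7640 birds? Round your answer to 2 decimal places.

t ≈ 2.93 years

7640 = 5280 · e^(0.126·t)
t = ln(7640/5280) / 0.126 = ln(1.44697) / 0.126 = 0.36947 / 0.126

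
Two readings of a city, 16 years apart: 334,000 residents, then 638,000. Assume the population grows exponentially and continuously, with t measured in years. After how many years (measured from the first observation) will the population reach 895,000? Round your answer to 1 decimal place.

t ≈ 24.4 years

r = ln(638000/334000) / 16 ≈ 0.04045 per year
t = ln(895000/334000) / r = 0.98568 / 0.04045 ≈ 24.368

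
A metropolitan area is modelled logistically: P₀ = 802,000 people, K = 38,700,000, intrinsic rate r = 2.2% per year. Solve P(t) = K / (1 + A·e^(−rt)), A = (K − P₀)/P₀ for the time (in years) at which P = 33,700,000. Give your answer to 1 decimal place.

t ≈ 262.0 years

A = (38700000 − 802000)/802000 = 47.25436
33700000 = 38700000/(1 + 47.25436·e^(−0.022t)) → 1 + 47.25436·e^(−0.022t) = 1.14837
e^(−0.022t) = 0.00314 → t = ln(318.49441)/0.022 = 5.7636/0.022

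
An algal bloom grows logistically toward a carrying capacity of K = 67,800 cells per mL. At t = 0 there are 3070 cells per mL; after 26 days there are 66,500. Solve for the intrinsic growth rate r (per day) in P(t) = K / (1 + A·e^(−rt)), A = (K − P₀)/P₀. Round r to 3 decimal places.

A = (67800 − 3070)/3070 = 21.08469
66500 = 67800/(1 + 21.08469·e^(−r·26)) → e^(−26r) = (1.01955 − 1)/21.08469 = 0.000927
r = −ln(0.000927)/26 = 6.98338/26

r ≈ 0.269 per day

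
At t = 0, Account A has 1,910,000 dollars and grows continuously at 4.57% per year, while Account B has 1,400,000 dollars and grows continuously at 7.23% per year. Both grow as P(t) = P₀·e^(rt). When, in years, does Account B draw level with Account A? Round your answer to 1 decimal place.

1910000·e^(0.0457t) = 1400000·e^(0.0723t)
1910000/1400000 = e^((0.0723 − 0.0457)t) → ln(1.36429) = 0.0266·t
t = 0.31063 / 0.0266

t ≈ 11.7 years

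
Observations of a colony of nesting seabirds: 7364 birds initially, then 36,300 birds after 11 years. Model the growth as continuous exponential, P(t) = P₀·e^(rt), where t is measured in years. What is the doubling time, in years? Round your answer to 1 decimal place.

doubling time ≈ 4.8 years

r = ln(36300/7364) / 11 = ln(4.92939) / 11 ≈ 0.145019 per year
doubling time = ln 2 / |r| = 0.69315 / 0.145019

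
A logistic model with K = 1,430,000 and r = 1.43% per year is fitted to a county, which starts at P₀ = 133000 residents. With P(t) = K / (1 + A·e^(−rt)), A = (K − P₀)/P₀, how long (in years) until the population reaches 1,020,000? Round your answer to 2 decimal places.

A = (1430000 − 133000)/133000 = 9.75188
1020000 = 1430000/(1 + 9.75188·e^(−0.0143t)) → 1 + 9.75188·e^(−0.0143t) = 1.40196
e^(−0.0143t) = 0.041219 → t = ln(24.26077)/0.0143 = 3.18886/0.0143

t ≈ 223.00 years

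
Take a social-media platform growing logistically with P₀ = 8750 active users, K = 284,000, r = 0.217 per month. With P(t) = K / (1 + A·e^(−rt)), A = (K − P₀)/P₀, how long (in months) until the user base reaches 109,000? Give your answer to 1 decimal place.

A = (284000 − 8750)/8750 = 31.45714
109000 = 284000/(1 + 31.45714·e^(−0.217t)) → 1 + 31.45714·e^(−0.217t) = 2.6055
e^(−0.217t) = 0.051038 → t = ln(19.59331)/0.217 = 2.97519/0.217

t ≈ 13.7 months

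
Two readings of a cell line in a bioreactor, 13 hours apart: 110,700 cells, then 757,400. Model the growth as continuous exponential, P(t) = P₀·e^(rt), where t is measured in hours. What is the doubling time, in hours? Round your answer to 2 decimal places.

doubling time ≈ 4.69 hours

r = ln(757400/110700) / 13 = ln(6.84192) / 13 ≈ 0.147928 per hour
doubling time = ln 2 / |r| = 0.69315 / 0.147928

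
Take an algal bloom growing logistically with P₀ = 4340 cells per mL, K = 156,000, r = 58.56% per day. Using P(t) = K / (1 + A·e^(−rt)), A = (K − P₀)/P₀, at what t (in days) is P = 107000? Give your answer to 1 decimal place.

t ≈ 7.4 days

A = (156000 − 4340)/4340 = 34.9447
107000 = 156000/(1 + 34.9447·e^(−0.5856t)) → 1 + 34.9447·e^(−0.5856t) = 1.45794
e^(−0.5856t) = 0.013105 → t = ln(76.30782)/0.5856 = 4.33478/0.5856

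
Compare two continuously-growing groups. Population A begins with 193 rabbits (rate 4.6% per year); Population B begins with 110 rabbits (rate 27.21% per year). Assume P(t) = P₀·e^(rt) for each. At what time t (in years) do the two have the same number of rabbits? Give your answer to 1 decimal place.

193·e^(0.046t) = 110·e^(0.2721t)
193/110 = e^((0.2721 − 0.046)t) → ln(1.75455) = 0.2261·t
t = 0.56221 / 0.2261

t ≈ 2.5 years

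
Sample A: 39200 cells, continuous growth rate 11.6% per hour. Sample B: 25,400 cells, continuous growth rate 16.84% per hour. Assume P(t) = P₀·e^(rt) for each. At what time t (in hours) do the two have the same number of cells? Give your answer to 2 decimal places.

39200·e^(0.116t) = 25400·e^(0.1684t)
39200/25400 = e^((0.1684 − 0.116)t) → ln(1.54331) = 0.0524·t
t = 0.43393 / 0.0524

t ≈ 8.28 hours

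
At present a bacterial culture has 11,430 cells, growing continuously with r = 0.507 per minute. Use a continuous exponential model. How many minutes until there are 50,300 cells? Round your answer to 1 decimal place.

t ≈ 2.9 minutes

50300 = 11430 · e^(0.507·t)
t = ln(50300/11430) / 0.507 = ln(4.4007) / 0.507 = 1.48176 / 0.507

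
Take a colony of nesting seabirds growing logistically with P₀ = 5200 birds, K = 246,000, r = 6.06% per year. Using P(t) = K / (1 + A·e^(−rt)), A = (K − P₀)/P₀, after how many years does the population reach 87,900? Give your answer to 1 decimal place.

t ≈ 53.6 years

A = (246000 − 5200)/5200 = 46.30769
87900 = 246000/(1 + 46.30769·e^(−0.0606t)) → 1 + 46.30769·e^(−0.0606t) = 2.79863
e^(−0.0606t) = 0.038841 → t = ln(25.74602)/0.0606 = 3.24828/0.0606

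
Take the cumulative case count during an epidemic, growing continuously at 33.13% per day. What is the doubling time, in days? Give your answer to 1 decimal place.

doubling time ≈ 2.1 days

doubling time = ln(2) / |r| = 0.69315 / 0.3313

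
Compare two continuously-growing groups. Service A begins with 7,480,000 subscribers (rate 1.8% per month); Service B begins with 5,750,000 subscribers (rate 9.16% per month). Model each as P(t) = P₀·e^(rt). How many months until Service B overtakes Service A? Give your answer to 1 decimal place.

t ≈ 3.6 months

7480000·e^(0.018t) = 5750000·e^(0.0916t)
7480000/5750000 = e^((0.0916 − 0.018)t) → ln(1.30087) = 0.0736·t
t = 0.26303 / 0.0736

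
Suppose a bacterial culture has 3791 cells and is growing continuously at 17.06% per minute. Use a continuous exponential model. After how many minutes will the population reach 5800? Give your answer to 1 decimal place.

5800 = 3791 · e^(0.1706·t)
t = ln(5800/3791) / 0.1706 = ln(1.52994) / 0.1706 = 0.42523 / 0.1706

t ≈ 2.5 minutes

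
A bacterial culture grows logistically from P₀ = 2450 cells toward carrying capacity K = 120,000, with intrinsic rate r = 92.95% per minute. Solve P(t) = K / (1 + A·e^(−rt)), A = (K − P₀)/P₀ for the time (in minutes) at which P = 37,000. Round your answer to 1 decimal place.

t ≈ 3.3 minutes

A = (120000 − 2450)/2450 = 47.97959
37000 = 120000/(1 + 47.97959·e^(−0.9295t)) → 1 + 47.97959·e^(−0.9295t) = 3.24324
e^(−0.9295t) = 0.046754 → t = ln(21.38849)/0.9295 = 3.06285/0.9295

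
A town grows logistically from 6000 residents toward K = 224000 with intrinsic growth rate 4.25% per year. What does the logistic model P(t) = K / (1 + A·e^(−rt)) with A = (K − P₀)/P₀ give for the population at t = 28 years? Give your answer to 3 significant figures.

≈ 18,600 residents

A = (224000 − 6000)/6000 = 36.33333
P(28) = 224000 / (1 + 36.33333·e^(−0.0425·28)) = 224000 / (1 + 36.33333·0.304221)
= 224000 / 12.05337 ≈ 18584.01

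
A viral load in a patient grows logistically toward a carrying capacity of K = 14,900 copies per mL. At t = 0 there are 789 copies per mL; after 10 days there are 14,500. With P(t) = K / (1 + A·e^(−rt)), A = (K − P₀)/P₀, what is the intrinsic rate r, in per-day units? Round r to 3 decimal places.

A = (14900 − 789)/789 = 17.88466
14500 = 14900/(1 + 17.88466·e^(−r·10)) → e^(−10r) = (1.02759 − 1)/17.88466 = 0.001542
r = −ln(0.001542)/10 = 6.47438/10

r ≈ 0.647 per day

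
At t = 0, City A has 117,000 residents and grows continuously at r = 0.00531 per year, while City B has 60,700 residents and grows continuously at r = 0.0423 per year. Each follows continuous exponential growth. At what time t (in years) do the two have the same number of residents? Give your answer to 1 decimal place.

t ≈ 17.7 years

117000·e^(0.00531t) = 60700·e^(0.0423t)
117000/60700 = e^((0.0423 − 0.00531)t) → ln(1.92751) = 0.03699·t
t = 0.65623 / 0.03699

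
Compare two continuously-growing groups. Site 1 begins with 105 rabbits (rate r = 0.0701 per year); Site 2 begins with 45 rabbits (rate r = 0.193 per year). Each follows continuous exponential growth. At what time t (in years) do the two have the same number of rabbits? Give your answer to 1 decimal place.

t ≈ 6.9 years

105·e^(0.0701t) = 45·e^(0.193t)
105/45 = e^((0.193 − 0.0701)t) → ln(2.33333) = 0.1229·t
t = 0.8473 / 0.1229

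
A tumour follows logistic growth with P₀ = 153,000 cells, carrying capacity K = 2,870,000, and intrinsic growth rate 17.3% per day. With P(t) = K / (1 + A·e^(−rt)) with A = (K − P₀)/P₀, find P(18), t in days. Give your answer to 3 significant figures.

A = (2870000 − 153000)/153000 = 17.75817
P(18) = 2870000 / (1 + 17.75817·e^(−0.173·18)) = 2870000 / (1 + 17.75817·0.044423)
= 2870000 / 1.78887 ≈ 1604365.17

≈ 1,600,000 cells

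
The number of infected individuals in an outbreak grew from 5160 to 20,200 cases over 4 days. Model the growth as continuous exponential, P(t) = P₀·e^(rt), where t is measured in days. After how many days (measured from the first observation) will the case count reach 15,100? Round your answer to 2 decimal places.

r = ln(20200/5160) / 4 ≈ 0.341187 per day
t = ln(15100/5160) / r = 1.07376 / 0.341187 ≈ 3.147

t ≈ 3.15 days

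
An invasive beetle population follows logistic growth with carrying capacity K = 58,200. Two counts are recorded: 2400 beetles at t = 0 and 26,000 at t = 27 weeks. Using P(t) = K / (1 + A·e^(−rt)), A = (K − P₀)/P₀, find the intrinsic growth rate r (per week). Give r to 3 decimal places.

r ≈ 0.109 per week

A = (58200 − 2400)/2400 = 23.25
26000 = 58200/(1 + 23.25·e^(−r·27)) → e^(−27r) = (2.23846 − 1)/23.25 = 0.053267
r = −ln(0.053267)/27 = 2.93244/27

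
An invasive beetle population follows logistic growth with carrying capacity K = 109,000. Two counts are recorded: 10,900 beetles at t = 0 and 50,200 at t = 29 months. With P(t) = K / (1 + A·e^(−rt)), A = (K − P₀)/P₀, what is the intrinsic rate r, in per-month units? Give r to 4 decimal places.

A = (109000 − 10900)/10900 = 9
50200 = 109000/(1 + 9·e^(−r·29)) → e^(−29r) = (2.17131 − 1)/9 = 0.130146
r = −ln(0.130146)/29 = 2.0391/29

r ≈ 0.0703 per month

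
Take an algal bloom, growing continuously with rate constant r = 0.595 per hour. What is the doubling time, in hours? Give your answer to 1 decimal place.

doubling time ≈ 1.2 hours

doubling time = ln(2) / |r| = 0.69315 / 0.595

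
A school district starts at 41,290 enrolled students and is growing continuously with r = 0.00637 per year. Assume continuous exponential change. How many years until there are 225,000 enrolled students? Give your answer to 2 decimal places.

225000 = 41290 · e^(0.00637·t)
t = ln(225000/41290) / 0.00637 = ln(5.44926) / 0.00637 = 1.69548 / 0.00637

t ≈ 266.17 years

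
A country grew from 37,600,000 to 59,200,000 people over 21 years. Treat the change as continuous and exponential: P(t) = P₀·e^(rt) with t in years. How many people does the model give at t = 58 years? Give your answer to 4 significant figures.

r = ln(59200000/37600000) / 21 ≈ 0.021615 per year
P(58) = 37600000 · e^(0.021615·58) = 37600000 · 3.5032 ≈ 131720325.9

≈ 131,700,000 people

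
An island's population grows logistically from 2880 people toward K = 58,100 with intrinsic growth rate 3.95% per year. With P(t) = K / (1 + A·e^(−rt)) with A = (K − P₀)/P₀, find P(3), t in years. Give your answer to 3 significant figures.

A = (58100 − 2880)/2880 = 19.17361
P(3) = 58100 / (1 + 19.17361·e^(−0.0395·3)) = 58100 / (1 + 19.17361·0.888252)
= 58100 / 18.03099 ≈ 3222.23

≈ 3,220 people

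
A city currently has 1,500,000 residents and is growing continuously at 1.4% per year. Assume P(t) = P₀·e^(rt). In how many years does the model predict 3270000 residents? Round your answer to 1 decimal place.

3270000 = 1500000 · e^(0.014·t)
t = ln(3270000/1500000) / 0.014 = ln(2.18) / 0.014 = 0.77932 / 0.014

t ≈ 55.7 years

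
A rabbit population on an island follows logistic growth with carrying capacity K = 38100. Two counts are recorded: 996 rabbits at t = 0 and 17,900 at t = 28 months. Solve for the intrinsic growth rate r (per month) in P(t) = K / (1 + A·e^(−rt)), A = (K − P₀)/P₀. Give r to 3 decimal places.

r ≈ 0.125 per month

A = (38100 − 996)/996 = 37.25301
17900 = 38100/(1 + 37.25301·e^(−r·28)) → e^(−28r) = (2.12849 − 1)/37.25301 = 0.030293
r = −ln(0.030293)/28 = 3.49685/28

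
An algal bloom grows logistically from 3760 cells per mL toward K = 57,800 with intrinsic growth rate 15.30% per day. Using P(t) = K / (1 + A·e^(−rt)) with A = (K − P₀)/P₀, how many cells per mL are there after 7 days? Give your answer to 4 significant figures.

A = (57800 − 3760)/3760 = 14.37234
P(7) = 57800 / (1 + 14.37234·e^(−0.153·7)) = 57800 / (1 + 14.37234·0.342666)
= 57800 / 5.92491 ≈ 9755.43

≈ 9,755 cells per mL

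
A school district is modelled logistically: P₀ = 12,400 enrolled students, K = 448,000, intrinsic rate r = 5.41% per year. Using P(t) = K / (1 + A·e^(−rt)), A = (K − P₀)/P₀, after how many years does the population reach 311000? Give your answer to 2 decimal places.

A = (448000 − 12400)/12400 = 35.12903
311000 = 448000/(1 + 35.12903·e^(−0.0541t)) → 1 + 35.12903·e^(−0.0541t) = 1.44051
e^(−0.0541t) = 0.01254 → t = ln(79.74547)/0.0541 = 4.37884/0.0541

t ≈ 80.94 years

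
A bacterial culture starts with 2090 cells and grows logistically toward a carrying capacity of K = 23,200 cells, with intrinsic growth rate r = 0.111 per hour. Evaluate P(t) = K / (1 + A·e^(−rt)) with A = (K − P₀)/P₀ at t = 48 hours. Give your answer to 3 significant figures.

≈ 22,100 cells

A = (23200 − 2090)/2090 = 10.10048
P(48) = 23200 / (1 + 10.10048·e^(−0.111·48)) = 23200 / (1 + 10.10048·0.004854)
= 23200 / 1.04903 ≈ 22115.77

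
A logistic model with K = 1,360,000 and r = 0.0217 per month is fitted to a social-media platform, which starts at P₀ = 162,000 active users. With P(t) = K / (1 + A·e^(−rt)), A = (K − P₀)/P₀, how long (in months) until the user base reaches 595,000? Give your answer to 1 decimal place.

A = (1360000 − 162000)/162000 = 7.39506
595000 = 1360000/(1 + 7.39506·e^(−0.0217t)) → 1 + 7.39506·e^(−0.0217t) = 2.28571
e^(−0.0217t) = 0.173861 → t = ln(5.75171)/0.0217 = 1.7495/0.0217

t ≈ 80.6 months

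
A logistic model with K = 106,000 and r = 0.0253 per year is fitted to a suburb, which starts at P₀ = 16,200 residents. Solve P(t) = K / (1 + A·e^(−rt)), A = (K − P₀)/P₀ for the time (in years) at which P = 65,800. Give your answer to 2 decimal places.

t ≈ 87.17 years

A = (106000 − 16200)/16200 = 5.54321
65800 = 106000/(1 + 5.54321·e^(−0.0253t)) → 1 + 5.54321·e^(−0.0253t) = 1.61094
e^(−0.0253t) = 0.110215 → t = ln(9.07321)/0.0253 = 2.20533/0.0253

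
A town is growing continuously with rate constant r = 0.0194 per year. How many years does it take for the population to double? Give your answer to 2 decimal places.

doubling time ≈ 35.73 years

doubling time = ln(2) / |r| = 0.69315 / 0.0194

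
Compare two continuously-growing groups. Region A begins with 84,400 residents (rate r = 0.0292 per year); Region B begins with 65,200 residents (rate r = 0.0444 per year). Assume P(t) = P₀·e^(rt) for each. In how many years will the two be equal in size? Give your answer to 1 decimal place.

84400·e^(0.0292t) = 65200·e^(0.0444t)
84400/65200 = e^((0.0444 − 0.0292)t) → ln(1.29448) = 0.0152·t
t = 0.25811 / 0.0152

t ≈ 17.0 years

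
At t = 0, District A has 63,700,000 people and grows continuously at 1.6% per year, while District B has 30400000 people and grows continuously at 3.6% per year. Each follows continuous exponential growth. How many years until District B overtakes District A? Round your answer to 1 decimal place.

t ≈ 37.0 years

63700000·e^(0.016t) = 30400000·e^(0.036t)
63700000/30400000 = e^((0.036 − 0.016)t) → ln(2.09539) = 0.02·t
t = 0.73974 / 0.02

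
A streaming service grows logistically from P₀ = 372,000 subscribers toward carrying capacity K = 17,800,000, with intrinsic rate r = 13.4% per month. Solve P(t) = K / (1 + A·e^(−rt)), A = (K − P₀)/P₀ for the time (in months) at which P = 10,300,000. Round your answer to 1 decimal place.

A = (17800000 − 372000)/372000 = 46.84946
10300000 = 17800000/(1 + 46.84946·e^(−0.134t)) → 1 + 46.84946·e^(−0.134t) = 1.72816
e^(−0.134t) = 0.015542 → t = ln(64.33993)/0.134 = 4.16418/0.134

t ≈ 31.1 months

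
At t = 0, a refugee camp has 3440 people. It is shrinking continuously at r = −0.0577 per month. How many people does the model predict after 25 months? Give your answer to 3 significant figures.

≈ 813 people

P(25) = 3440 · e^(-0.0577·25) = 3440 · e^(-1.4425)
= 3440 · 0.23634 ≈ 813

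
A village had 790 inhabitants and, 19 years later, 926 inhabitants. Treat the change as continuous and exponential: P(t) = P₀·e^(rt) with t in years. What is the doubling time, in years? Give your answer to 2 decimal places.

doubling time ≈ 82.91 years

r = ln(926/790) / 19 = ln(1.17215) / 19 ≈ 0.00836 per year
doubling time = ln 2 / |r| = 0.69315 / 0.00836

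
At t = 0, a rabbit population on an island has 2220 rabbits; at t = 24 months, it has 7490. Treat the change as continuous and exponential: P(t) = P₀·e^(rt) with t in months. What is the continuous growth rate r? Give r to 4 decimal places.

r ≈ 0.0507 per month

7490 = 2220 · e^(r·24)
e^(24r) = 7490/2220 = 3.37387
r = ln(3.37387) / 24 = 1.21606 / 24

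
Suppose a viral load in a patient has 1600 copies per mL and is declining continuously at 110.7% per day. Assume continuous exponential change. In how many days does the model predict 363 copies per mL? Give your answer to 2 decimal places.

363 = 1600 · e^(-1.107·t)
t = ln(363/1600) / -1.107 = ln(0.22687) / -1.107 = -1.48336 / -1.107

t ≈ 1.34 days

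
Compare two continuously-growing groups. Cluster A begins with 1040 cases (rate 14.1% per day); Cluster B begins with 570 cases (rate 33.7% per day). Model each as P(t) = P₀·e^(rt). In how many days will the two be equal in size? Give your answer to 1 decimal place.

t ≈ 3.1 days

1040·e^(0.141t) = 570·e^(0.337t)
1040/570 = e^((0.337 − 0.141)t) → ln(1.82456) = 0.196·t
t = 0.60134 / 0.196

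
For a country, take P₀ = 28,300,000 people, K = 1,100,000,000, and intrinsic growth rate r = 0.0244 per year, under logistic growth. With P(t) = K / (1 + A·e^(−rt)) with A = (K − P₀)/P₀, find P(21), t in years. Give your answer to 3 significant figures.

A = (1100000000 − 28300000)/28300000 = 37.86926
P(21) = 1100000000 / (1 + 37.86926·e^(−0.0244·21)) = 1100000000 / (1 + 37.86926·0.599056)
= 1100000000 / 23.68581 ≈ 46441306.85

≈ 46,400,000 people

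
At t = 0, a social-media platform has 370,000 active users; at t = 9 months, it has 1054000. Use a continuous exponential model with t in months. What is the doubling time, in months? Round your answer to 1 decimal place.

r = ln(1054000/370000) / 9 = ln(2.84865) / 9 ≈ 0.116316 per month
doubling time = ln 2 / |r| = 0.69315 / 0.116316

doubling time ≈ 6.0 months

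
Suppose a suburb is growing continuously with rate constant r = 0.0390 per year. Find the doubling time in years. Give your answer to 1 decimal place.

doubling time ≈ 17.8 years

doubling time = ln(2) / |r| = 0.69315 / 0.039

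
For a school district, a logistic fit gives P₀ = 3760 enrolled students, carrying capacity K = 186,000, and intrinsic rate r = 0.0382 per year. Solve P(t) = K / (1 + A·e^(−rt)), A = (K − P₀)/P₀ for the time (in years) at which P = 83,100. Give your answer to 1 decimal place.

A = (186000 − 3760)/3760 = 48.46809
83100 = 186000/(1 + 48.46809·e^(−0.0382t)) → 1 + 48.46809·e^(−0.0382t) = 2.23827
e^(−0.0382t) = 0.025548 → t = ln(39.14186)/0.0382 = 3.66719/0.0382

t ≈ 96.0 years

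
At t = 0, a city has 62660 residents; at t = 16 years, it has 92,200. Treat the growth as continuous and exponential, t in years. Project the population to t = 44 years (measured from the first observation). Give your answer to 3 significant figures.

r = ln(92200/62660) / 16 ≈ 0.02414 per year
P(44) = 62660 · e^(0.02414·44) = 62660 · 2.89259 ≈ 181249.51

≈ 181,000 residents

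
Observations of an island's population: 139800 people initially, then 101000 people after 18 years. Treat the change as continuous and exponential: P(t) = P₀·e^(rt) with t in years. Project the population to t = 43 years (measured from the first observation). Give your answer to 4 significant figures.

r = ln(101000/139800) / 18 ≈ -0.018061 per year
P(43) = 139800 · e^(-0.018061·43) = 139800 · 0.45996 ≈ 64302.82

≈ 64,300 people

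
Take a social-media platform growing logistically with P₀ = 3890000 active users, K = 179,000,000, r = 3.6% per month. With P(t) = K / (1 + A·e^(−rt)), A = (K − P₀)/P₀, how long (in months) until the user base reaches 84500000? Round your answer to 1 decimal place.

A = (179000000 − 3890000)/3890000 = 45.01542
84500000 = 179000000/(1 + 45.01542·e^(−0.036t)) → 1 + 45.01542·e^(−0.036t) = 2.11834
e^(−0.036t) = 0.024844 → t = ln(40.25189)/0.036 = 3.69516/0.036

t ≈ 102.6 months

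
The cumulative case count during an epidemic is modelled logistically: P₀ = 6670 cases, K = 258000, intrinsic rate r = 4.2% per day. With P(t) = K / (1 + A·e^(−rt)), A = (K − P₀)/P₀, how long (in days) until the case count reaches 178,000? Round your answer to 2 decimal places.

A = (258000 − 6670)/6670 = 37.68066
178000 = 258000/(1 + 37.68066·e^(−0.042t)) → 1 + 37.68066·e^(−0.042t) = 1.44944
e^(−0.042t) = 0.011928 → t = ln(83.83947)/0.042 = 4.4289/0.042

t ≈ 105.45 days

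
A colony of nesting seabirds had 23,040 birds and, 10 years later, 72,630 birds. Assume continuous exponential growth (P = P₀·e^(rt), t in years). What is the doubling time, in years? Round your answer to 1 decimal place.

r = ln(72630/23040) / 10 = ln(3.15234) / 10 ≈ 0.114815 per year
doubling time = ln 2 / |r| = 0.69315 / 0.114815

doubling time ≈ 6.0 years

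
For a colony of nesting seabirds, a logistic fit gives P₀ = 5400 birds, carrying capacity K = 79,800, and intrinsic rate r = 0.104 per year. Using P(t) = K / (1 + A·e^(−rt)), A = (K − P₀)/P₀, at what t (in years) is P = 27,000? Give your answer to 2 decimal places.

A = (79800 − 5400)/5400 = 13.77778
27000 = 79800/(1 + 13.77778·e^(−0.104t)) → 1 + 13.77778·e^(−0.104t) = 2.95556
e^(−0.104t) = 0.141935 → t = ln(7.04545)/0.104 = 1.95238/0.104

t ≈ 18.77 years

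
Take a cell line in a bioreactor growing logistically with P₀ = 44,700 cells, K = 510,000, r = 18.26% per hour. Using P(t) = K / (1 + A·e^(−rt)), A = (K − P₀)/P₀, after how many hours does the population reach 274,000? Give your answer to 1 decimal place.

A = (510000 − 44700)/44700 = 10.4094
274000 = 510000/(1 + 10.4094·e^(−0.1826t)) → 1 + 10.4094·e^(−0.1826t) = 1.86131
e^(−0.1826t) = 0.082744 → t = ln(12.08549)/0.1826 = 2.49201/0.1826

t ≈ 13.6 hours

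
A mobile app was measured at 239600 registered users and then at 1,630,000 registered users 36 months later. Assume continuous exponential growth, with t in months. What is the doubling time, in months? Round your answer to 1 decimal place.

doubling time ≈ 13.0 months

r = ln(1630000/239600) / 36 = ln(6.80301) / 36 ≈ 0.05326 per month
doubling time = ln 2 / |r| = 0.69315 / 0.05326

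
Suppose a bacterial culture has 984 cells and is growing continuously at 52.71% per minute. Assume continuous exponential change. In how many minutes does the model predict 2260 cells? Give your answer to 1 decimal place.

t ≈ 1.6 minutes

2260 = 984 · e^(0.5271·t)
t = ln(2260/984) / 0.5271 = ln(2.29675) / 0.5271 = 0.83149 / 0.5271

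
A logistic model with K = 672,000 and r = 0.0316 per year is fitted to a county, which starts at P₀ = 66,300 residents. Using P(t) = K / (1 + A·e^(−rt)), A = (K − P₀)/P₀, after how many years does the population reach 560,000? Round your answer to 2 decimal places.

t ≈ 120.94 years

A = (672000 − 66300)/66300 = 9.13575
560000 = 672000/(1 + 9.13575·e^(−0.0316t)) → 1 + 9.13575·e^(−0.0316t) = 1.2
e^(−0.0316t) = 0.021892 → t = ln(45.67873)/0.0316 = 3.82163/0.0316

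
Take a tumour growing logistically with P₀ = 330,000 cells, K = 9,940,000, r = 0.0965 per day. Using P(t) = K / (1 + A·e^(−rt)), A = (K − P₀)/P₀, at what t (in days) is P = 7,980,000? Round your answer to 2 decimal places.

A = (9940000 − 330000)/330000 = 29.12121
7980000 = 9940000/(1 + 29.12121·e^(−0.0965t)) → 1 + 29.12121·e^(−0.0965t) = 1.24561
e^(−0.0965t) = 0.008434 → t = ln(118.56494)/0.0965 = 4.77546/0.0965

t ≈ 49.49 days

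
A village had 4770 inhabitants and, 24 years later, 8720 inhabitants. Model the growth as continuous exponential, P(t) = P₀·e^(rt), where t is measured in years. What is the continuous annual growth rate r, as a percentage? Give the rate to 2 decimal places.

r ≈ 2.51% per year

8720 = 4770 · e^(r·24)
e^(24r) = 8720/4770 = 1.82809
r = ln(1.82809) / 24 = 0.60327 / 24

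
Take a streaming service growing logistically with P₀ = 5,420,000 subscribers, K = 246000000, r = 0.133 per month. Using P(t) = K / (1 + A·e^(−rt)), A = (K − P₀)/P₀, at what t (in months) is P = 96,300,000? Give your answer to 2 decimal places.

A = (246000000 − 5420000)/5420000 = 44.38745
96300000 = 246000000/(1 + 44.38745·e^(−0.133t)) → 1 + 44.38745·e^(−0.133t) = 2.55452
e^(−0.133t) = 0.035022 → t = ln(28.55385)/0.133 = 3.35179/0.133

t ≈ 25.20 months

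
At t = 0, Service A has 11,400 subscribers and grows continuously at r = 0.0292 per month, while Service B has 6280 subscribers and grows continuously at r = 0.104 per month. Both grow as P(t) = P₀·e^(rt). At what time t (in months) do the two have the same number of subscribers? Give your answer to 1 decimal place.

11400·e^(0.0292t) = 6280·e^(0.104t)
11400/6280 = e^((0.104 − 0.0292)t) → ln(1.81529) = 0.0748·t
t = 0.59624 / 0.0748

t ≈ 8.0 months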